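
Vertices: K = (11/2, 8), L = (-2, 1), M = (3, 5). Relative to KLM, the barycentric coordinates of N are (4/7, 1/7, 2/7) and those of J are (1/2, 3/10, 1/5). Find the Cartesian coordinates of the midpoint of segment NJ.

Barycentric coordinates of the midpoint are the average: (15/28, 31/140, 17/70).
Converting: (15/28)·K + (31/140)·L + (17/70)·M = (181/56, 801/140).

(181/56, 801/140)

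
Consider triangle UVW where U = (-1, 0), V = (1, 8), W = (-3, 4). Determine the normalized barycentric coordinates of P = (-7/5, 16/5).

Signed area of the reference triangle: [UVW] = ½·((-1)·(8−4) + 1·(4−0) + (-3)·(0−8)) = ½·(-4 + 4 + 24) = 12.
[PVW] = ½·((-7/5)·(8−4) + 1·(4−(16/5)) + (-3)·(16/5−8)) = ½·(-28/5 + 4/5 + 72/5) = 24/5, so the U-coordinate is (24/5)/12 = 2/5.
[UPW] = ½·((-1)·(16/5−4) + (-7/5)·(4−0) + (-3)·(0−(16/5))) = ½·(4/5 − 28/5 + 48/5) = 12/5, so the V-coordinate is 1/5.
[UVP] = ½·((-1)·(8−(16/5)) + 1·(16/5−0) + (-7/5)·(0−8)) = ½·(-24/5 + 16/5 + 56/5) = 24/5, so the W-coordinate is 2/5.

(2/5, 1/5, 2/5)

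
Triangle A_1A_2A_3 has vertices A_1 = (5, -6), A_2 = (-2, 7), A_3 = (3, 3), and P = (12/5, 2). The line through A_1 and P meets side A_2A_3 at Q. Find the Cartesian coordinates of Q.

Barycentric coordinates of P with respect to A_1A_2A_3: (1/5, 1/5, 3/5).
On side A_2A_3 the A_1-coordinate is zero; dropping P's A_1-weight 1/5 and renormalizing the remaining 1/5 : 3/5 gives weights 1/4, 3/4 on A_2, A_3.
Q = (1/4)·(-2, 7) + (3/4)·(3, 3) = (7/4, 4).

(7/4, 4)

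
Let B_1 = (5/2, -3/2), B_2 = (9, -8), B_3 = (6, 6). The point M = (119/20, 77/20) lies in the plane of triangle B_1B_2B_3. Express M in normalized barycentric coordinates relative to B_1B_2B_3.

Signed area of the reference triangle: [B_1B_2B_3] = ½·((5/2)·(-8−6) + 9·(6−(-3/2)) + 6·(-3/2−(-8))) = ½·(-35 + 135/2 + 39) = 143/4.
[MB_2B_3] = ½·((119/20)·(-8−6) + 9·(6−(77/20)) + 6·(77/20−(-8))) = ½·(-833/10 + 387/20 + 711/10) = 143/40, so the B_1-coordinate is (143/40)/(143/4) = 1/10.
[B_1MB_3] = ½·((5/2)·(77/20−6) + (119/20)·(6−(-3/2)) + 6·(-3/2−(77/20))) = ½·(-43/8 + 357/8 − 321/10) = 143/40, so the B_2-coordinate is 1/10.
[B_1B_2M] = ½·((5/2)·(-8−(77/20)) + 9·(77/20−(-3/2)) + (119/20)·(-3/2−(-8))) = ½·(-237/8 + 963/20 + 1547/40) = 143/5, so the B_3-coordinate is 4/5.

(1/10, 1/10, 4/5)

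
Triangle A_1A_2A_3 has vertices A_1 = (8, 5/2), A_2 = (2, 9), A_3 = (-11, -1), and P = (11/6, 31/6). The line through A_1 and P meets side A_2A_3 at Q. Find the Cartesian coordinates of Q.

Barycentric coordinates of P with respect to A_1A_2A_3: (1/3, 1/2, 1/6).
On side A_2A_3 the A_1-coordinate is zero; dropping P's A_1-weight 1/3 and renormalizing the remaining 1/2 : 1/6 gives weights 3/4, 1/4 on A_2, A_3.
Q = (3/4)·(2, 9) + (1/4)·(-11, -1) = (-5/4, 13/2).

(-5/4, 13/2)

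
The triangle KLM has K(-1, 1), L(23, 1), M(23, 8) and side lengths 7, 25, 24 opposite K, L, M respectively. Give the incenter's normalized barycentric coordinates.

(1/8, 25/56, 3/7)

The incenter has barycentric coordinates proportional to the opposite side lengths: (7 : 25 : 24).
Normalizing by 7+25+24 = 56 gives (1/8, 25/56, 3/7).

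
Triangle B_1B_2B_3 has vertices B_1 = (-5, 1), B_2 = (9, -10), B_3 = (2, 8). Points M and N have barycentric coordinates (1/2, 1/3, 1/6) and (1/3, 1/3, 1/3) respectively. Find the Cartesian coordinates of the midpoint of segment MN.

Barycentric coordinates of the midpoint are the average: (5/12, 1/3, 1/4).
Converting: (5/12)·B_1 + (1/3)·B_2 + (1/4)·B_3 = (17/12, -11/12).

(17/12, -11/12)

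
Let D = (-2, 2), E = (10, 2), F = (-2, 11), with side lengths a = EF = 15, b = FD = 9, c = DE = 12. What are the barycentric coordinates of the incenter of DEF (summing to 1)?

(5/12, 1/4, 1/3)

The incenter has barycentric coordinates proportional to the opposite side lengths: (15 : 9 : 12).
Normalizing by 15+9+12 = 36 gives (5/12, 1/4, 1/3).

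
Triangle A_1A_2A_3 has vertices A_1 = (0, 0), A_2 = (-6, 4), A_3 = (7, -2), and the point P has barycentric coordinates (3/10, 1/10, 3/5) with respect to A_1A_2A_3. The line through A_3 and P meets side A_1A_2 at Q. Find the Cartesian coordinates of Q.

(-3/2, 1)

Line A_3P meets A_1A_2 where the A_3-coordinate vanishes; zeroing P's A_3-weight and renormalizing leaves A_1, A_2-weights 3/10 : 1/10 → (3/4, 1/4).
So Q = (3/4)·A_1 + (1/4)·A_2 = (-3/2, 1).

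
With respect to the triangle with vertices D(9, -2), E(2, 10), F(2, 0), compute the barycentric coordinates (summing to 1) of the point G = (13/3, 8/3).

(1/3, 1/3, 1/3)

Signed area of the reference triangle: [DEF] = ½·(9·(10−0) + 2·(0−(-2)) + 2·(-2−10)) = ½·(90 + 4 − 24) = 35.
[GEF] = ½·((13/3)·(10−0) + 2·(0−(8/3)) + 2·(8/3−10)) = ½·(130/3 − 16/3 − 44/3) = 35/3, so the D-coordinate is (35/3)/35 = 1/3.
[DGF] = ½·(9·(8/3−0) + (13/3)·(0−(-2)) + 2·(-2−(8/3))) = ½·(24 + 26/3 − 28/3) = 35/3, so the E-coordinate is 1/3.
[DEG] = ½·(9·(10−(8/3)) + 2·(8/3−(-2)) + (13/3)·(-2−10)) = ½·(66 + 28/3 − 52) = 35/3, so the F-coordinate is 1/3.
Check: 1/3 + 1/3 + 1/3 = 1.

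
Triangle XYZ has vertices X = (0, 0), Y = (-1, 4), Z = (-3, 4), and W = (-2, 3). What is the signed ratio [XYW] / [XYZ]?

5/8

[XYZ] = ½·(0·(4−4) + (-1)·(4−0) + (-3)·(0−4)) = ½·(0 − 4 + 12) = 4.
[XYW] = ½·(0·(4−3) + (-1)·(3−0) + (-2)·(0−4)) = ½·(0 − 3 + 8) = 5/2, so the ratio is (5/2)/4 = 5/8.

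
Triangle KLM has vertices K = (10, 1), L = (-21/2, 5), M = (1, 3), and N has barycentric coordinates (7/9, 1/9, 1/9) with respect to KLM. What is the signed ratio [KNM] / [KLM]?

1/9

The signed ratio [KNM]/[KLM] equals the barycentric coordinate of N at vertex L, which is 1/9.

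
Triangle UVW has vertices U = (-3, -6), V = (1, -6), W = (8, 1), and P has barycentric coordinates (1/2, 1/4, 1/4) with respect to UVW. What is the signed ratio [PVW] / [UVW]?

The signed ratio [PVW]/[UVW] equals the barycentric coordinate of P at vertex U, which is 1/2.

1/2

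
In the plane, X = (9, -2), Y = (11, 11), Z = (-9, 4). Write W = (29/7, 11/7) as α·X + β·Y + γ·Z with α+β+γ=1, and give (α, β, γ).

(4/7, 1/7, 2/7)

Signed area of the reference triangle: [XYZ] = ½·(9·(11−4) + 11·(4−(-2)) + (-9)·(-2−11)) = ½·(63 + 66 + 117) = 123.
[WYZ] = ½·((29/7)·(11−4) + 11·(4−(11/7)) + (-9)·(11/7−11)) = ½·(29 + 187/7 + 594/7) = 492/7, so the X-coordinate is (492/7)/123 = 4/7.
[XWZ] = ½·(9·(11/7−4) + (29/7)·(4−(-2)) + (-9)·(-2−(11/7))) = ½·(-153/7 + 174/7 + 225/7) = 123/7, so the Y-coordinate is 1/7.
[XYW] = ½·(9·(11−(11/7)) + 11·(11/7−(-2)) + (29/7)·(-2−11)) = ½·(594/7 + 275/7 − 377/7) = 246/7, so the Z-coordinate is 2/7.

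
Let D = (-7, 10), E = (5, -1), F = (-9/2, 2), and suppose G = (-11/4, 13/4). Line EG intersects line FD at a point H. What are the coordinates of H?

(-16/3, 14/3)

Barycentric coordinates of G with respect to DEF: (1/4, 1/4, 1/2).
On side FD the E-coordinate is zero; dropping G's E-weight 1/4 and renormalizing the remaining 1/2 : 1/4 gives weights 2/3, 1/3 on F, D.
H = (2/3)·(-9/2, 2) + (1/3)·(-7, 10) = (-16/3, 14/3).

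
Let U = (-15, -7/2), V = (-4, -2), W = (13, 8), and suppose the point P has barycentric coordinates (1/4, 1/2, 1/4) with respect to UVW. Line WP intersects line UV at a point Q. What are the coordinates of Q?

(-23/3, -5/2)

Line WP meets UV where the W-coordinate vanishes; zeroing P's W-weight and renormalizing leaves U, V-weights 1/4 : 1/2 → (1/3, 2/3).
So Q = (1/3)·U + (2/3)·V = (-23/3, -5/2).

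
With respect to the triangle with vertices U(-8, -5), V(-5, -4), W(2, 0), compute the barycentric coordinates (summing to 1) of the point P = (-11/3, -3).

Signed area of the reference triangle: [UVW] = ½·((-8)·(-4−0) + (-5)·(0−(-5)) + 2·(-5−(-4))) = ½·(32 − 25 − 2) = 5/2.
[PVW] = ½·((-11/3)·(-4−0) + (-5)·(0−(-3)) + 2·(-3−(-4))) = ½·(44/3 − 15 + 2) = 5/6, so the U-coordinate is (5/6)/(5/2) = 1/3.
[UPW] = ½·((-8)·(-3−0) + (-11/3)·(0−(-5)) + 2·(-5−(-3))) = ½·(24 − 55/3 − 4) = 5/6, so the V-coordinate is 1/3.
[UVP] = ½·((-8)·(-4−(-3)) + (-5)·(-3−(-5)) + (-11/3)·(-5−(-4))) = ½·(8 − 10 + 11/3) = 5/6, so the W-coordinate is 1/3.
Check: 1/3 + 1/3 + 1/3 = 1.

(1/3, 1/3, 1/3)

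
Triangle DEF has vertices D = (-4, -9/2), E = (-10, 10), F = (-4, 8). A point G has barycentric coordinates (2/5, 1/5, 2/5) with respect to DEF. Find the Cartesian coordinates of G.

G = (2/5)·D + (1/5)·E + (2/5)·F.
x-coordinate: (2/5)·(-4) + (1/5)·(-10) + (2/5)·(-4) = -26/5.
y-coordinate: (2/5)·(-9/2) + (1/5)·10 + (2/5)·8 = 17/5.

(-26/5, 17/5)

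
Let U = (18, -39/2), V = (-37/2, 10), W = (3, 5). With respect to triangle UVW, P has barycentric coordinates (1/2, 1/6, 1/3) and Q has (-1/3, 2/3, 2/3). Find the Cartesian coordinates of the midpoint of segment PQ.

(-113/24, 121/24)

Barycentric coordinates of the midpoint are the average: (1/12, 5/12, 1/2).
Converting: (1/12)·U + (5/12)·V + (1/2)·W = (-113/24, 121/24).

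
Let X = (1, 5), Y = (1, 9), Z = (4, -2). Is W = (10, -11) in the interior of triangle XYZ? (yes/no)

Barycentric coordinates of W: (-13/4, 5/4, 3).
The three coordinates are negative, positive, positive; a point is interior exactly when all three are positive.

no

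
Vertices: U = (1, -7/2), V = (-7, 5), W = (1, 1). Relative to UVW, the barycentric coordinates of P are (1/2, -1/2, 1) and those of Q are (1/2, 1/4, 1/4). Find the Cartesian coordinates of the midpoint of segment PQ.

(2, -7/4)

Barycentric coordinates of the midpoint are the average: (1/2, -1/8, 5/8).
Converting: (1/2)·U + (-1/8)·V + (5/8)·W = (2, -7/4).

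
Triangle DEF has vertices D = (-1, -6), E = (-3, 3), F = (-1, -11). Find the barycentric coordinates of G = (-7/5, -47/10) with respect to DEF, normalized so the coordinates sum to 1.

Signed area of the reference triangle: [DEF] = ½·((-1)·(3−(-11)) + (-3)·(-11−(-6)) + (-1)·(-6−3)) = ½·(-14 + 15 + 9) = 5.
[GEF] = ½·((-7/5)·(3−(-11)) + (-3)·(-11−(-47/10)) + (-1)·(-47/10−3)) = ½·(-98/5 + 189/10 + 77/10) = 7/2, so the D-coordinate is (7/2)/5 = 7/10.
[DGF] = ½·((-1)·(-47/10−(-11)) + (-7/5)·(-11−(-6)) + (-1)·(-6−(-47/10))) = ½·(-63/10 + 7 + 13/10) = 1, so the E-coordinate is 1/5.
[DEG] = ½·((-1)·(3−(-47/10)) + (-3)·(-47/10−(-6)) + (-7/5)·(-6−3)) = ½·(-77/10 − 39/10 + 63/5) = 1/2, so the F-coordinate is 1/10.
Check: 7/10 + 1/5 + 1/10 = 1.

(7/10, 1/5, 1/10)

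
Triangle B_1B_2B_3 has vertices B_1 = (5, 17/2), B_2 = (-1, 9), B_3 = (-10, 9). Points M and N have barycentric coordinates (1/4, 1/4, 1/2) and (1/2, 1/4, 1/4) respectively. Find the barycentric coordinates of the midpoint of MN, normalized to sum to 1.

Since both coordinate triples sum to 1, the midpoint's barycentrics are the componentwise average.
(1/4+1/2)/2 = 3/8; similarly 1/4 and 3/8.

(3/8, 1/4, 3/8)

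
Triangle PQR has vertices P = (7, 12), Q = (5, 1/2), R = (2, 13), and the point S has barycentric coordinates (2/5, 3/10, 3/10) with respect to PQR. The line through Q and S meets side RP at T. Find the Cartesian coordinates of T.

(34/7, 87/7)

Line QS meets RP where the Q-coordinate vanishes; zeroing S's Q-weight and renormalizing leaves R, P-weights 3/10 : 2/5 → (3/7, 4/7).
So T = (3/7)·R + (4/7)·P = (34/7, 87/7).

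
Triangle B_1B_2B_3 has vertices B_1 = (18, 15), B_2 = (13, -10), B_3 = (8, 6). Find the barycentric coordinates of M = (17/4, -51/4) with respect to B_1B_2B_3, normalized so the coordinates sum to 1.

(-3/4, 3/4, 1)

Signed area of the reference triangle: [B_1B_2B_3] = ½·(18·(-10−6) + 13·(6−15) + 8·(15−(-10))) = ½·(-288 − 117 + 200) = -205/2.
[MB_2B_3] = ½·((17/4)·(-10−6) + 13·(6−(-51/4)) + 8·(-51/4−(-10))) = ½·(-68 + 975/4 − 22) = 615/8, so the B_1-coordinate is (615/8)/(-205/2) = -3/4.
[B_1MB_3] = ½·(18·(-51/4−6) + (17/4)·(6−15) + 8·(15−(-51/4))) = ½·(-675/2 − 153/4 + 222) = -615/8, so the B_2-coordinate is 3/4.
[B_1B_2M] = ½·(18·(-10−(-51/4)) + 13·(-51/4−15) + (17/4)·(15−(-10))) = ½·(99/2 − 1443/4 + 425/4) = -205/2, so the B_3-coordinate is 1.
Check: -3/4 + 3/4 + 1 = 1.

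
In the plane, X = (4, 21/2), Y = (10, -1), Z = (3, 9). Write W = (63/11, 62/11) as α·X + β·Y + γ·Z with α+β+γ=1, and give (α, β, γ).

Signed area of the reference triangle: [XYZ] = ½·(4·(-1−9) + 10·(9−(21/2)) + 3·(21/2−(-1))) = ½·(-40 − 15 + 69/2) = -41/4.
[WYZ] = ½·((63/11)·(-1−9) + 10·(9−(62/11)) + 3·(62/11−(-1))) = ½·(-630/11 + 370/11 + 219/11) = -41/22, so the X-coordinate is (-41/22)/(-41/4) = 2/11.
[XWZ] = ½·(4·(62/11−9) + (63/11)·(9−(21/2)) + 3·(21/2−(62/11))) = ½·(-148/11 − 189/22 + 321/22) = -41/11, so the Y-coordinate is 4/11.
[XYW] = ½·(4·(-1−(62/11)) + 10·(62/11−(21/2)) + (63/11)·(21/2−(-1))) = ½·(-292/11 − 535/11 + 1449/22) = -205/44, so the Z-coordinate is 5/11.
Check: 2/11 + 4/11 + 5/11 = 1.

(2/11, 4/11, 5/11)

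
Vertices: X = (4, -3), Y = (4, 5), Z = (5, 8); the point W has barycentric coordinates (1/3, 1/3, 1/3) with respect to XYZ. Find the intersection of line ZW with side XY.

(4, 1)

Line ZW meets XY where the Z-coordinate vanishes; zeroing W's Z-weight and renormalizing leaves X, Y-weights 1/3 : 1/3 → (1/2, 1/2).
So V = (1/2)·X + (1/2)·Y = (4, 1).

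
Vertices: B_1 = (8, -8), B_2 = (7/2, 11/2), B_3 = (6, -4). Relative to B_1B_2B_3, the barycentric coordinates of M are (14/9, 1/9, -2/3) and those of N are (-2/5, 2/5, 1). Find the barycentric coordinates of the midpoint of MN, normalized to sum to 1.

(26/45, 23/90, 1/6)

Since both coordinate triples sum to 1, the midpoint's barycentrics are the componentwise average.
(14/9+-2/5)/2 = 26/45; similarly 23/90 and 1/6.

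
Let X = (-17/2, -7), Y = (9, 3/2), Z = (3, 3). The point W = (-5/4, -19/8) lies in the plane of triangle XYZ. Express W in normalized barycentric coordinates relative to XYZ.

Signed area of the reference triangle: [XYZ] = ½·((-17/2)·(3/2−3) + 9·(3−(-7)) + 3·(-7−(3/2))) = ½·(51/4 + 90 − 51/2) = 309/8.
[WYZ] = ½·((-5/4)·(3/2−3) + 9·(3−(-19/8)) + 3·(-19/8−(3/2))) = ½·(15/8 + 387/8 − 93/8) = 309/16, so the X-coordinate is (309/16)/(309/8) = 1/2.
[XWZ] = ½·((-17/2)·(-19/8−3) + (-5/4)·(3−(-7)) + 3·(-7−(-19/8))) = ½·(731/16 − 25/2 − 111/8) = 309/32, so the Y-coordinate is 1/4.
[XYW] = ½·((-17/2)·(3/2−(-19/8)) + 9·(-19/8−(-7)) + (-5/4)·(-7−(3/2))) = ½·(-527/16 + 333/8 + 85/8) = 309/32, so the Z-coordinate is 1/4.

(1/2, 1/4, 1/4)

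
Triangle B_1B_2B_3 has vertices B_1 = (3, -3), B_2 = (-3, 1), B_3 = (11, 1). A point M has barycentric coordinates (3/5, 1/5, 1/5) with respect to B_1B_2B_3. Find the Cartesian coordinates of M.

(17/5, -7/5)

M = (3/5)·B_1 + (1/5)·B_2 + (1/5)·B_3.
x-coordinate: (3/5)·3 + (1/5)·(-3) + (1/5)·11 = 17/5.
y-coordinate: (3/5)·(-3) + (1/5)·1 + (1/5)·1 = -7/5.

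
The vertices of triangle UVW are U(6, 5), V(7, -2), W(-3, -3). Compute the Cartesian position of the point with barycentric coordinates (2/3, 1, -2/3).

P = (2/3)·U + 1·V + (-2/3)·W.
x-coordinate: (2/3)·6 + 1·7 + (-2/3)·(-3) = 13.
y-coordinate: (2/3)·5 + 1·(-2) + (-2/3)·(-3) = 10/3.

(13, 10/3)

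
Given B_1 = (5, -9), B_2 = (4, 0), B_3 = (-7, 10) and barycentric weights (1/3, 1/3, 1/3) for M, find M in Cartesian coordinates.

(2/3, 1/3)

M = (1/3)·B_1 + (1/3)·B_2 + (1/3)·B_3.
x-coordinate: (1/3)·5 + (1/3)·4 + (1/3)·(-7) = 2/3.
y-coordinate: (1/3)·(-9) + (1/3)·0 + (1/3)·10 = 1/3.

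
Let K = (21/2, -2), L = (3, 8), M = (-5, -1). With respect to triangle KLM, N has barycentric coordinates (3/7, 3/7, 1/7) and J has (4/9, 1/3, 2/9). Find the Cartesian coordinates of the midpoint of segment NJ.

(1213/252, 251/126)

Barycentric coordinates of the midpoint are the average: (55/126, 8/21, 23/126).
Converting: (55/126)·K + (8/21)·L + (23/126)·M = (1213/252, 251/126).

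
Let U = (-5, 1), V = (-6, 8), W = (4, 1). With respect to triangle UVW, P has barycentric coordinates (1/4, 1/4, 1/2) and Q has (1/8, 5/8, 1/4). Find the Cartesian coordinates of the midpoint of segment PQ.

Barycentric coordinates of the midpoint are the average: (3/16, 7/16, 3/8).
Converting: (3/16)·U + (7/16)·V + (3/8)·W = (-33/16, 65/16).

(-33/16, 65/16)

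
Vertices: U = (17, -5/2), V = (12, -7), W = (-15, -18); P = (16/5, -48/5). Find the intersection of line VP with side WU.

(1, -41/4)

Barycentric coordinates of P with respect to UVW: (2/5, 1/5, 2/5).
On side WU the V-coordinate is zero; dropping P's V-weight 1/5 and renormalizing the remaining 2/5 : 2/5 gives weights 1/2, 1/2 on W, U.
Q = (1/2)·(-15, -18) + (1/2)·(17, -5/2) = (1, -41/4).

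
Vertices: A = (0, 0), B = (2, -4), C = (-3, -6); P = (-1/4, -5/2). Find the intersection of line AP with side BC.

(-1/2, -5)

Barycentric coordinates of P with respect to ABC: (1/2, 1/4, 1/4).
On side BC the A-coordinate is zero; dropping P's A-weight 1/2 and renormalizing the remaining 1/4 : 1/4 gives weights 1/2, 1/2 on B, C.
Q = (1/2)·(2, -4) + (1/2)·(-3, -6) = (-1/2, -5).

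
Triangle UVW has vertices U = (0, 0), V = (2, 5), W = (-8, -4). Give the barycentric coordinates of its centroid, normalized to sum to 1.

The centroid is the average of the vertices, so each weight is 1/3.

(1/3, 1/3, 1/3)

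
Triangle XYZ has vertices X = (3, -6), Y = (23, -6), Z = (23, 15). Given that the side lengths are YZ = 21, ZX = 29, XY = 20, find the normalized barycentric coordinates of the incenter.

(3/10, 29/70, 2/7)

The incenter has barycentric coordinates proportional to the opposite side lengths: (21 : 29 : 20).
Normalizing by 21+29+20 = 70 gives (3/10, 29/70, 2/7).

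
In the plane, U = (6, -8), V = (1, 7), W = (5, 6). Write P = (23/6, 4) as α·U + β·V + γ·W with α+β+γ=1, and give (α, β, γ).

(1/6, 1/3, 1/2)

Signed area of the reference triangle: [UVW] = ½·(6·(7−6) + 1·(6−(-8)) + 5·(-8−7)) = ½·(6 + 14 − 75) = -55/2.
[PVW] = ½·((23/6)·(7−6) + 1·(6−4) + 5·(4−7)) = ½·(23/6 + 2 − 15) = -55/12, so the U-coordinate is (-55/12)/(-55/2) = 1/6.
[UPW] = ½·(6·(4−6) + (23/6)·(6−(-8)) + 5·(-8−4)) = ½·(-12 + 161/3 − 60) = -55/6, so the V-coordinate is 1/3.
[UVP] = ½·(6·(7−4) + 1·(4−(-8)) + (23/6)·(-8−7)) = ½·(18 + 12 − 115/2) = -55/4, so the W-coordinate is 1/2.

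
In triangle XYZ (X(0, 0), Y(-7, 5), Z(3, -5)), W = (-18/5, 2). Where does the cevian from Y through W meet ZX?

Barycentric coordinates of W with respect to XYZ: (1/5, 3/5, 1/5).
On side ZX the Y-coordinate is zero; dropping W's Y-weight 3/5 and renormalizing the remaining 1/5 : 1/5 gives weights 1/2, 1/2 on Z, X.
V = (1/2)·(3, -5) + (1/2)·(0, 0) = (3/2, -5/2).

(3/2, -5/2)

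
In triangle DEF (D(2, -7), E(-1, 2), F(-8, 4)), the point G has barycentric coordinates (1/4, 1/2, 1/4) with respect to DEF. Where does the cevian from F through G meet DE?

Line FG meets DE where the F-coordinate vanishes; zeroing G's F-weight and renormalizing leaves D, E-weights 1/4 : 1/2 → (1/3, 2/3).
So H = (1/3)·D + (2/3)·E = (0, -1).

(0, -1)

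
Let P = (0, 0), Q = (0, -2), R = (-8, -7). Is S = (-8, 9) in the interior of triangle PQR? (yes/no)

Barycentric coordinates of S: (8, -8, 1).
The three coordinates are positive, negative, positive; a point is interior exactly when all three are positive.

no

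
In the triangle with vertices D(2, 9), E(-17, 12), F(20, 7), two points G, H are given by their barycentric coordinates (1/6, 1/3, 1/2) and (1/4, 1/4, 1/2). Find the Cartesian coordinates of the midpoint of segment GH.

Barycentric coordinates of the midpoint are the average: (5/24, 7/24, 1/2).
Converting: (5/24)·D + (7/24)·E + (1/2)·F = (131/24, 71/8).

(131/24, 71/8)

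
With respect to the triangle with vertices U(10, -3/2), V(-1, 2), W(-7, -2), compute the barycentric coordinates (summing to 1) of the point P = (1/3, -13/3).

(2/3, -2/3, 1)

Signed area of the reference triangle: [UVW] = ½·(10·(2−(-2)) + (-1)·(-2−(-3/2)) + (-7)·(-3/2−2)) = ½·(40 + 1/2 + 49/2) = 65/2.
[PVW] = ½·((1/3)·(2−(-2)) + (-1)·(-2−(-13/3)) + (-7)·(-13/3−2)) = ½·(4/3 − 7/3 + 133/3) = 65/3, so the U-coordinate is (65/3)/(65/2) = 2/3.
[UPW] = ½·(10·(-13/3−(-2)) + (1/3)·(-2−(-3/2)) + (-7)·(-3/2−(-13/3))) = ½·(-70/3 − 1/6 − 119/6) = -65/3, so the V-coordinate is -2/3.
[UVP] = ½·(10·(2−(-13/3)) + (-1)·(-13/3−(-3/2)) + (1/3)·(-3/2−2)) = ½·(190/3 + 17/6 − 7/6) = 65/2, so the W-coordinate is 1.
Check: 2/3 − 2/3 + 1 = 1.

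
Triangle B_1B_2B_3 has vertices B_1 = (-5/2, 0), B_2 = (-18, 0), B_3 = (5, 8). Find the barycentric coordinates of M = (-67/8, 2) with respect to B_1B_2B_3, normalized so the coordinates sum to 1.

Signed area of the reference triangle: [B_1B_2B_3] = ½·((-5/2)·(0−8) + (-18)·(8−0) + 5·(0−0)) = ½·(20 − 144 + 0) = -62.
[MB_2B_3] = ½·((-67/8)·(0−8) + (-18)·(8−2) + 5·(2−0)) = ½·(67 − 108 + 10) = -31/2, so the B_1-coordinate is (-31/2)/(-62) = 1/4.
[B_1MB_3] = ½·((-5/2)·(2−8) + (-67/8)·(8−0) + 5·(0−2)) = ½·(15 − 67 − 10) = -31, so the B_2-coordinate is 1/2.
[B_1B_2M] = ½·((-5/2)·(0−2) + (-18)·(2−0) + (-67/8)·(0−0)) = ½·(5 − 36 + 0) = -31/2, so the B_3-coordinate is 1/4.
Check: 1/4 + 1/2 + 1/4 = 1.

(1/4, 1/2, 1/4)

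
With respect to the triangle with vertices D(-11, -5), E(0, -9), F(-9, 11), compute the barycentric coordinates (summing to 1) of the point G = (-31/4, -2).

Signed area of the reference triangle: [DEF] = ½·((-11)·(-9−11) + 0·(11−(-5)) + (-9)·(-5−(-9))) = ½·(220 + 0 − 36) = 92.
[GEF] = ½·((-31/4)·(-9−11) + 0·(11−(-2)) + (-9)·(-2−(-9))) = ½·(155 + 0 − 63) = 46, so the D-coordinate is 46/92 = 1/2.
[DGF] = ½·((-11)·(-2−11) + (-31/4)·(11−(-5)) + (-9)·(-5−(-2))) = ½·(143 − 124 + 27) = 23, so the E-coordinate is 1/4.
[DEG] = ½·((-11)·(-9−(-2)) + 0·(-2−(-5)) + (-31/4)·(-5−(-9))) = ½·(77 + 0 − 31) = 23, so the F-coordinate is 1/4.
Check: 1/2 + 1/4 + 1/4 = 1.

(1/2, 1/4, 1/4)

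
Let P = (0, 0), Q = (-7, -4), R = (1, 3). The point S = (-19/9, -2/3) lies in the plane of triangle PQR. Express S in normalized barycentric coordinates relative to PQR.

(4/9, 1/3, 2/9)

Signed area of the reference triangle: [PQR] = ½·(0·(-4−3) + (-7)·(3−0) + 1·(0−(-4))) = ½·(0 − 21 + 4) = -17/2.
[SQR] = ½·((-19/9)·(-4−3) + (-7)·(3−(-2/3)) + 1·(-2/3−(-4))) = ½·(133/9 − 77/3 + 10/3) = -34/9, so the P-coordinate is (-34/9)/(-17/2) = 4/9.
[PSR] = ½·(0·(-2/3−3) + (-19/9)·(3−0) + 1·(0−(-2/3))) = ½·(0 − 19/3 + 2/3) = -17/6, so the Q-coordinate is 1/3.
[PQS] = ½·(0·(-4−(-2/3)) + (-7)·(-2/3−0) + (-19/9)·(0−(-4))) = ½·(0 + 14/3 − 76/9) = -17/9, so the R-coordinate is 2/9.
Check: 4/9 + 1/3 + 2/9 = 1.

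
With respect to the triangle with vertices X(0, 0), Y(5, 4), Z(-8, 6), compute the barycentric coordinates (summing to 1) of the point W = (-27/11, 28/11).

Signed area of the reference triangle: [XYZ] = ½·(0·(4−6) + 5·(6−0) + (-8)·(0−4)) = ½·(0 + 30 + 32) = 31.
[WYZ] = ½·((-27/11)·(4−6) + 5·(6−(28/11)) + (-8)·(28/11−4)) = ½·(54/11 + 190/11 + 128/11) = 186/11, so the X-coordinate is (186/11)/31 = 6/11.
[XWZ] = ½·(0·(28/11−6) + (-27/11)·(6−0) + (-8)·(0−(28/11))) = ½·(0 − 162/11 + 224/11) = 31/11, so the Y-coordinate is 1/11.
[XYW] = ½·(0·(4−(28/11)) + 5·(28/11−0) + (-27/11)·(0−4)) = ½·(0 + 140/11 + 108/11) = 124/11, so the Z-coordinate is 4/11.

(6/11, 1/11, 4/11)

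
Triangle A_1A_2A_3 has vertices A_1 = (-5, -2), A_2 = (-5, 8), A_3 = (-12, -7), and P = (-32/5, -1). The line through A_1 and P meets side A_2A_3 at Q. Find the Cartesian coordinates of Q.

Barycentric coordinates of P with respect to A_1A_2A_3: (3/5, 1/5, 1/5).
On side A_2A_3 the A_1-coordinate is zero; dropping P's A_1-weight 3/5 and renormalizing the remaining 1/5 : 1/5 gives weights 1/2, 1/2 on A_2, A_3.
Q = (1/2)·(-5, 8) + (1/2)·(-12, -7) = (-17/2, 1/2).

(-17/2, 1/2)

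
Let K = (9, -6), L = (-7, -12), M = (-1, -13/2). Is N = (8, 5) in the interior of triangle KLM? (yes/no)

Barycentric coordinates of N: (-3/8, -17/8, 7/2).
The three coordinates are negative, negative, positive; a point is interior exactly when all three are positive.

no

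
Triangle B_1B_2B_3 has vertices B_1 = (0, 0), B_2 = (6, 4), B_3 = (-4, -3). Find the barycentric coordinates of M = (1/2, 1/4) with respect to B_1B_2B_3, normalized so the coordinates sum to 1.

Signed area of the reference triangle: [B_1B_2B_3] = ½·(0·(4−(-3)) + 6·(-3−0) + (-4)·(0−4)) = ½·(0 − 18 + 16) = -1.
[MB_2B_3] = ½·((1/2)·(4−(-3)) + 6·(-3−(1/4)) + (-4)·(1/4−4)) = ½·(7/2 − 39/2 + 15) = -1/2, so the B_1-coordinate is (-1/2)/(-1) = 1/2.
[B_1MB_3] = ½·(0·(1/4−(-3)) + (1/2)·(-3−0) + (-4)·(0−(1/4))) = ½·(0 − 3/2 + 1) = -1/4, so the B_2-coordinate is 1/4.
[B_1B_2M] = ½·(0·(4−(1/4)) + 6·(1/4−0) + (1/2)·(0−4)) = ½·(0 + 3/2 − 2) = -1/4, so the B_3-coordinate is 1/4.
Check: 1/2 + 1/4 + 1/4 = 1.

(1/2, 1/4, 1/4)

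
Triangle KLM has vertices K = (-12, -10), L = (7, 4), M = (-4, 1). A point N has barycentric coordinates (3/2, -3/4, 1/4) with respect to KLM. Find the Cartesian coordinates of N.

N = (3/2)·K + (-3/4)·L + (1/4)·M.
x-coordinate: (3/2)·(-12) + (-3/4)·7 + (1/4)·(-4) = -97/4.
y-coordinate: (3/2)·(-10) + (-3/4)·4 + (1/4)·1 = -71/4.

(-97/4, -71/4)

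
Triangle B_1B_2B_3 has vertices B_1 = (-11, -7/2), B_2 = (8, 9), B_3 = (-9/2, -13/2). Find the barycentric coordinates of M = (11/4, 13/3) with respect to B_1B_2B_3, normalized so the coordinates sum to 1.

(1/6, 2/3, 1/6)

Signed area of the reference triangle: [B_1B_2B_3] = ½·((-11)·(9−(-13/2)) + 8·(-13/2−(-7/2)) + (-9/2)·(-7/2−9)) = ½·(-341/2 − 24 + 225/4) = -553/8.
[MB_2B_3] = ½·((11/4)·(9−(-13/2)) + 8·(-13/2−(13/3)) + (-9/2)·(13/3−9)) = ½·(341/8 − 260/3 + 21) = -553/48, so the B_1-coordinate is (-553/48)/(-553/8) = 1/6.
[B_1MB_3] = ½·((-11)·(13/3−(-13/2)) + (11/4)·(-13/2−(-7/2)) + (-9/2)·(-7/2−(13/3))) = ½·(-715/6 − 33/4 + 141/4) = -553/12, so the B_2-coordinate is 2/3.
[B_1B_2M] = ½·((-11)·(9−(13/3)) + 8·(13/3−(-7/2)) + (11/4)·(-7/2−9)) = ½·(-154/3 + 188/3 − 275/8) = -553/48, so the B_3-coordinate is 1/6.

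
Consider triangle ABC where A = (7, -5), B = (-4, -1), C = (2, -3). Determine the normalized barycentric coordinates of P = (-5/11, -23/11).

Signed area of the reference triangle: [ABC] = ½·(7·(-1−(-3)) + (-4)·(-3−(-5)) + 2·(-5−(-1))) = ½·(14 − 8 − 8) = -1.
[PBC] = ½·((-5/11)·(-1−(-3)) + (-4)·(-3−(-23/11)) + 2·(-23/11−(-1))) = ½·(-10/11 + 40/11 − 24/11) = 3/11, so the A-coordinate is (3/11)/(-1) = -3/11.
[APC] = ½·(7·(-23/11−(-3)) + (-5/11)·(-3−(-5)) + 2·(-5−(-23/11))) = ½·(70/11 − 10/11 − 64/11) = -2/11, so the B-coordinate is 2/11.
[ABP] = ½·(7·(-1−(-23/11)) + (-4)·(-23/11−(-5)) + (-5/11)·(-5−(-1))) = ½·(84/11 − 128/11 + 20/11) = -12/11, so the C-coordinate is 12/11.

(-3/11, 2/11, 12/11)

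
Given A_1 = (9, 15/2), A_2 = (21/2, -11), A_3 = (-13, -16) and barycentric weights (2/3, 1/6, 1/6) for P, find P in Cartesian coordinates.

(67/12, 1/2)

P = (2/3)·A_1 + (1/6)·A_2 + (1/6)·A_3.
x-coordinate: (2/3)·9 + (1/6)·(21/2) + (1/6)·(-13) = 67/12.
y-coordinate: (2/3)·(15/2) + (1/6)·(-11) + (1/6)·(-16) = 1/2.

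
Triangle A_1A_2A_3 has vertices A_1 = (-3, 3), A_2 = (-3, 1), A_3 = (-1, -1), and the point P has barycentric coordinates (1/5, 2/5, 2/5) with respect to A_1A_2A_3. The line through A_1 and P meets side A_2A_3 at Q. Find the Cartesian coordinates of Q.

(-2, 0)

Line A_1P meets A_2A_3 where the A_1-coordinate vanishes; zeroing P's A_1-weight and renormalizing leaves A_2, A_3-weights 2/5 : 2/5 → (1/2, 1/2).
So Q = (1/2)·A_2 + (1/2)·A_3 = (-2, 0).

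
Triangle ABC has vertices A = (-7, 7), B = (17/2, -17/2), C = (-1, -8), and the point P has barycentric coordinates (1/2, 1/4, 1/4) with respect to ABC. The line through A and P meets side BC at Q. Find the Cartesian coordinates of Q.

Line AP meets BC where the A-coordinate vanishes; zeroing P's A-weight and renormalizing leaves B, C-weights 1/4 : 1/4 → (1/2, 1/2).
So Q = (1/2)·B + (1/2)·C = (15/4, -33/4).

(15/4, -33/4)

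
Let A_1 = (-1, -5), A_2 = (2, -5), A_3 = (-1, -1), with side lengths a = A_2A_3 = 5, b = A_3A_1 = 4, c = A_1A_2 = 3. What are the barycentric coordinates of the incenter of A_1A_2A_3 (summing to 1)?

The incenter has barycentric coordinates proportional to the opposite side lengths: (5 : 4 : 3).
Normalizing by 5+4+3 = 12 gives (5/12, 1/3, 1/4).

(5/12, 1/3, 1/4)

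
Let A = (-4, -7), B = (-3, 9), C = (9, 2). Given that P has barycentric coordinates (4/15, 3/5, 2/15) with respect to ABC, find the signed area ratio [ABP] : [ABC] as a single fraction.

2/15

The signed ratio [ABP]/[ABC] equals the barycentric coordinate of P at vertex C, which is 2/15.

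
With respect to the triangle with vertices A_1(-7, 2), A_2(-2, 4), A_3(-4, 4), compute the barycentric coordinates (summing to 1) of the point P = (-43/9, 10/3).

Signed area of the reference triangle: [A_1A_2A_3] = ½·((-7)·(4−4) + (-2)·(4−2) + (-4)·(2−4)) = ½·(0 − 4 + 8) = 2.
[PA_2A_3] = ½·((-43/9)·(4−4) + (-2)·(4−(10/3)) + (-4)·(10/3−4)) = ½·(0 − 4/3 + 8/3) = 2/3, so the A_1-coordinate is (2/3)/2 = 1/3.
[A_1PA_3] = ½·((-7)·(10/3−4) + (-43/9)·(4−2) + (-4)·(2−(10/3))) = ½·(14/3 − 86/9 + 16/3) = 2/9, so the A_2-coordinate is 1/9.
[A_1A_2P] = ½·((-7)·(4−(10/3)) + (-2)·(10/3−2) + (-43/9)·(2−4)) = ½·(-14/3 − 8/3 + 86/9) = 10/9, so the A_3-coordinate is 5/9.
Check: 1/3 + 1/9 + 5/9 = 1.

(1/3, 1/9, 5/9)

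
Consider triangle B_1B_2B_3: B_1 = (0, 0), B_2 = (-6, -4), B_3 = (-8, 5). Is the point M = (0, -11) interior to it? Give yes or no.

Barycentric coordinates of M: (20/31, 44/31, -33/31).
The three coordinates are positive, positive, negative; a point is interior exactly when all three are positive.

no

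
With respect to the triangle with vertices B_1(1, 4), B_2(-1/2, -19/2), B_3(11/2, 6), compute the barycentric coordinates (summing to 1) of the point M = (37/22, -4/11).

Signed area of the reference triangle: [B_1B_2B_3] = ½·(1·(-19/2−6) + (-1/2)·(6−4) + (11/2)·(4−(-19/2))) = ½·(-31/2 − 1 + 297/4) = 231/8.
[MB_2B_3] = ½·((37/22)·(-19/2−6) + (-1/2)·(6−(-4/11)) + (11/2)·(-4/11−(-19/2))) = ½·(-1147/44 − 35/11 + 201/4) = 21/2, so the B_1-coordinate is (21/2)/(231/8) = 4/11.
[B_1MB_3] = ½·(1·(-4/11−6) + (37/22)·(6−4) + (11/2)·(4−(-4/11))) = ½·(-70/11 + 37/11 + 24) = 21/2, so the B_2-coordinate is 4/11.
[B_1B_2M] = ½·(1·(-19/2−(-4/11)) + (-1/2)·(-4/11−4) + (37/22)·(4−(-19/2))) = ½·(-201/22 + 24/11 + 999/44) = 63/8, so the B_3-coordinate is 3/11.
Check: 4/11 + 4/11 + 3/11 = 1.

(4/11, 4/11, 3/11)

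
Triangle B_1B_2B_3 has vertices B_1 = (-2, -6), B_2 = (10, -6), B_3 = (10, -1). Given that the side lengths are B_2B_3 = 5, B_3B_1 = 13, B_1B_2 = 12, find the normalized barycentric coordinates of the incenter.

The incenter has barycentric coordinates proportional to the opposite side lengths: (5 : 13 : 12).
Normalizing by 5+13+12 = 30 gives (1/6, 13/30, 2/5).

(1/6, 13/30, 2/5)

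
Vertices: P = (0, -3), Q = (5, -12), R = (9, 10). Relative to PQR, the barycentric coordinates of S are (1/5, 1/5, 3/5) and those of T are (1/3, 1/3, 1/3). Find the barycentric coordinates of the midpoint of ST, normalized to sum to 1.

(4/15, 4/15, 7/15)

Since both coordinate triples sum to 1, the midpoint's barycentrics are the componentwise average.
(1/5+1/3)/2 = 4/15; similarly 4/15 and 7/15.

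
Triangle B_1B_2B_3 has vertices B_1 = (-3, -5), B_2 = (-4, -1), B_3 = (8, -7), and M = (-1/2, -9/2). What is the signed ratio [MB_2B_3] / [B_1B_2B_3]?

1/2

[B_1B_2B_3] = ½·((-3)·(-1−(-7)) + (-4)·(-7−(-5)) + 8·(-5−(-1))) = ½·(-18 + 8 − 32) = -21.
[MB_2B_3] = ½·((-1/2)·(-1−(-7)) + (-4)·(-7−(-9/2)) + 8·(-9/2−(-1))) = ½·(-3 + 10 − 28) = -21/2, so the ratio is (-21/2)/(-21) = 1/2.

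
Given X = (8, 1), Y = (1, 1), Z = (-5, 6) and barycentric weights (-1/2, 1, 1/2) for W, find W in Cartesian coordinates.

(-11/2, 7/2)

W = (-1/2)·X + 1·Y + (1/2)·Z.
x-coordinate: (-1/2)·8 + 1·1 + (1/2)·(-5) = -11/2.
y-coordinate: (-1/2)·1 + 1·1 + (1/2)·6 = 7/2.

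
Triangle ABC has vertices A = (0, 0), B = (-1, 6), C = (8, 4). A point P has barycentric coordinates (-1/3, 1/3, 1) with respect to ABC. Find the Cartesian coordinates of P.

P = (-1/3)·A + (1/3)·B + 1·C.
x-coordinate: (-1/3)·0 + (1/3)·(-1) + 1·8 = 23/3.
y-coordinate: (-1/3)·0 + (1/3)·6 + 1·4 = 6.

(23/3, 6)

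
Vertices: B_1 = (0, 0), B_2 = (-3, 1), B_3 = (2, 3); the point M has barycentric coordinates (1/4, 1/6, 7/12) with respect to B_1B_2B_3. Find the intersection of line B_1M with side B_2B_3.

Line B_1M meets B_2B_3 where the B_1-coordinate vanishes; zeroing M's B_1-weight and renormalizing leaves B_2, B_3-weights 1/6 : 7/12 → (2/9, 7/9).
So N = (2/9)·B_2 + (7/9)·B_3 = (8/9, 23/9).

(8/9, 23/9)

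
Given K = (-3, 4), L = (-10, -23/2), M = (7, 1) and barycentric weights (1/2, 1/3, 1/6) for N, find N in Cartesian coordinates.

N = (1/2)·K + (1/3)·L + (1/6)·M.
x-coordinate: (1/2)·(-3) + (1/3)·(-10) + (1/6)·7 = -11/3.
y-coordinate: (1/2)·4 + (1/3)·(-23/2) + (1/6)·1 = -5/3.

(-11/3, -5/3)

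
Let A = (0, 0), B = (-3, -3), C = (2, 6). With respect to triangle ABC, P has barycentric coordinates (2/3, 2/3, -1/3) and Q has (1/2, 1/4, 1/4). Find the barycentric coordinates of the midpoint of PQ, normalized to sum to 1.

Since both coordinate triples sum to 1, the midpoint's barycentrics are the componentwise average.
(2/3+1/2)/2 = 7/12; similarly 11/24 and -1/24.

(7/12, 11/24, -1/24)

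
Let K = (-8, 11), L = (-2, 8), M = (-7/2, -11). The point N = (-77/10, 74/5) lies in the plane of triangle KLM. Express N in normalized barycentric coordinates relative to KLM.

Signed area of the reference triangle: [KLM] = ½·((-8)·(8−(-11)) + (-2)·(-11−11) + (-7/2)·(11−8)) = ½·(-152 + 44 − 21/2) = -237/4.
[NLM] = ½·((-77/10)·(8−(-11)) + (-2)·(-11−(74/5)) + (-7/2)·(74/5−8)) = ½·(-1463/10 + 258/5 − 119/5) = -237/4, so the K-coordinate is (-237/4)/(-237/4) = 1.
[KNM] = ½·((-8)·(74/5−(-11)) + (-77/10)·(-11−11) + (-7/2)·(11−(74/5))) = ½·(-1032/5 + 847/5 + 133/10) = -237/20, so the L-coordinate is 1/5.
[KLN] = ½·((-8)·(8−(74/5)) + (-2)·(74/5−11) + (-77/10)·(11−8)) = ½·(272/5 − 38/5 − 231/10) = 237/20, so the M-coordinate is -1/5.
Check: 1 + 1/5 − 1/5 = 1.

(1, 1/5, -1/5)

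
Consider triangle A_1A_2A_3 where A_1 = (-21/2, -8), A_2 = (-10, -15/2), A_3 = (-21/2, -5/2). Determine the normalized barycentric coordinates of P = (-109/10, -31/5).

Signed area of the reference triangle: [A_1A_2A_3] = ½·((-21/2)·(-15/2−(-5/2)) + (-10)·(-5/2−(-8)) + (-21/2)·(-8−(-15/2))) = ½·(105/2 − 55 + 21/4) = 11/8.
[PA_2A_3] = ½·((-109/10)·(-15/2−(-5/2)) + (-10)·(-5/2−(-31/5)) + (-21/2)·(-31/5−(-15/2))) = ½·(109/2 − 37 − 273/20) = 77/40, so the A_1-coordinate is (77/40)/(11/8) = 7/5.
[A_1PA_3] = ½·((-21/2)·(-31/5−(-5/2)) + (-109/10)·(-5/2−(-8)) + (-21/2)·(-8−(-31/5))) = ½·(777/20 − 1199/20 + 189/10) = -11/10, so the A_2-coordinate is -4/5.
[A_1A_2P] = ½·((-21/2)·(-15/2−(-31/5)) + (-10)·(-31/5−(-8)) + (-109/10)·(-8−(-15/2))) = ½·(273/20 − 18 + 109/20) = 11/20, so the A_3-coordinate is 2/5.
Check: 7/5 − 4/5 + 2/5 = 1.

(7/5, -4/5, 2/5)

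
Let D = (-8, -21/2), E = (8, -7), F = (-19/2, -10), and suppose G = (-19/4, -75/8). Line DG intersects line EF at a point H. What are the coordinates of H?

(-11/3, -9)

Barycentric coordinates of G with respect to DEF: (1/4, 1/4, 1/2).
On side EF the D-coordinate is zero; dropping G's D-weight 1/4 and renormalizing the remaining 1/4 : 1/2 gives weights 1/3, 2/3 on E, F.
H = (1/3)·(8, -7) + (2/3)·(-19/2, -10) = (-11/3, -9).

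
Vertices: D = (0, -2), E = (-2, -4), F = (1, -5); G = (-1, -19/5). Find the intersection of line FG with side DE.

Barycentric coordinates of G with respect to DEF: (1/5, 3/5, 1/5).
On side DE the F-coordinate is zero; dropping G's F-weight 1/5 and renormalizing the remaining 1/5 : 3/5 gives weights 1/4, 3/4 on D, E.
H = (1/4)·(0, -2) + (3/4)·(-2, -4) = (-3/2, -7/2).

(-3/2, -7/2)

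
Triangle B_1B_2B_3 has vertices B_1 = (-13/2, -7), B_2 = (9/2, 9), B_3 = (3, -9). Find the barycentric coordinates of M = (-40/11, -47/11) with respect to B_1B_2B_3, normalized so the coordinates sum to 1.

(8/11, 2/11, 1/11)

Signed area of the reference triangle: [B_1B_2B_3] = ½·((-13/2)·(9−(-9)) + (9/2)·(-9−(-7)) + 3·(-7−9)) = ½·(-117 − 9 − 48) = -87.
[MB_2B_3] = ½·((-40/11)·(9−(-9)) + (9/2)·(-9−(-47/11)) + 3·(-47/11−9)) = ½·(-720/11 − 234/11 − 438/11) = -696/11, so the B_1-coordinate is (-696/11)/(-87) = 8/11.
[B_1MB_3] = ½·((-13/2)·(-47/11−(-9)) + (-40/11)·(-9−(-7)) + 3·(-7−(-47/11))) = ½·(-338/11 + 80/11 − 90/11) = -174/11, so the B_2-coordinate is 2/11.
[B_1B_2M] = ½·((-13/2)·(9−(-47/11)) + (9/2)·(-47/11−(-7)) + (-40/11)·(-7−9)) = ½·(-949/11 + 135/11 + 640/11) = -87/11, so the B_3-coordinate is 1/11.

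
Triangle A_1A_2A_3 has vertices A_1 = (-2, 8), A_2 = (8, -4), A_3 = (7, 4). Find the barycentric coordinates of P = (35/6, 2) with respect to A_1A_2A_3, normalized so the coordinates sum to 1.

(1/6, 1/3, 1/2)

Signed area of the reference triangle: [A_1A_2A_3] = ½·((-2)·(-4−4) + 8·(4−8) + 7·(8−(-4))) = ½·(16 − 32 + 84) = 34.
[PA_2A_3] = ½·((35/6)·(-4−4) + 8·(4−2) + 7·(2−(-4))) = ½·(-140/3 + 16 + 42) = 17/3, so the A_1-coordinate is (17/3)/34 = 1/6.
[A_1PA_3] = ½·((-2)·(2−4) + (35/6)·(4−8) + 7·(8−2)) = ½·(4 − 70/3 + 42) = 34/3, so the A_2-coordinate is 1/3.
[A_1A_2P] = ½·((-2)·(-4−2) + 8·(2−8) + (35/6)·(8−(-4))) = ½·(12 − 48 + 70) = 17, so the A_3-coordinate is 1/2.
Check: 1/6 + 1/3 + 1/2 = 1.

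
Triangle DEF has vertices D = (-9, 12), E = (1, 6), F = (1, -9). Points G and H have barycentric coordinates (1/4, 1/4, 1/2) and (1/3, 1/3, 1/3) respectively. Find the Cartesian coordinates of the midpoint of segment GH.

Barycentric coordinates of the midpoint are the average: (7/24, 7/24, 5/12).
Converting: (7/24)·D + (7/24)·E + (5/12)·F = (-23/12, 3/2).

(-23/12, 3/2)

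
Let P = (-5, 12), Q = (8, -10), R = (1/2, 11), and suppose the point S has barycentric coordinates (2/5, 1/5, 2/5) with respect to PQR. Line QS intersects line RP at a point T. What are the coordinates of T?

Line QS meets RP where the Q-coordinate vanishes; zeroing S's Q-weight and renormalizing leaves R, P-weights 2/5 : 2/5 → (1/2, 1/2).
So T = (1/2)·R + (1/2)·P = (-9/4, 23/2).

(-9/4, 23/2)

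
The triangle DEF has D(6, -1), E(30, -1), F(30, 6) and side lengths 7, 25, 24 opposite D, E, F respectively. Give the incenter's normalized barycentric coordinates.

(1/8, 25/56, 3/7)

The incenter has barycentric coordinates proportional to the opposite side lengths: (7 : 25 : 24).
Normalizing by 7+25+24 = 56 gives (1/8, 25/56, 3/7).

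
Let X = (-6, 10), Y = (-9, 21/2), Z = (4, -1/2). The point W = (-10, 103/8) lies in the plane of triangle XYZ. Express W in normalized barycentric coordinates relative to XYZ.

Signed area of the reference triangle: [XYZ] = ½·((-6)·(21/2−(-1/2)) + (-9)·(-1/2−10) + 4·(10−(21/2))) = ½·(-66 + 189/2 − 2) = 53/4.
[WYZ] = ½·((-10)·(21/2−(-1/2)) + (-9)·(-1/2−(103/8)) + 4·(103/8−(21/2))) = ½·(-110 + 963/8 + 19/2) = 159/16, so the X-coordinate is (159/16)/(53/4) = 3/4.
[XWZ] = ½·((-6)·(103/8−(-1/2)) + (-10)·(-1/2−10) + 4·(10−(103/8))) = ½·(-321/4 + 105 − 23/2) = 53/8, so the Y-coordinate is 1/2.
[XYW] = ½·((-6)·(21/2−(103/8)) + (-9)·(103/8−10) + (-10)·(10−(21/2))) = ½·(57/4 − 207/8 + 5) = -53/16, so the Z-coordinate is -1/4.
Check: 3/4 + 1/2 − 1/4 = 1.

(3/4, 1/2, -1/4)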